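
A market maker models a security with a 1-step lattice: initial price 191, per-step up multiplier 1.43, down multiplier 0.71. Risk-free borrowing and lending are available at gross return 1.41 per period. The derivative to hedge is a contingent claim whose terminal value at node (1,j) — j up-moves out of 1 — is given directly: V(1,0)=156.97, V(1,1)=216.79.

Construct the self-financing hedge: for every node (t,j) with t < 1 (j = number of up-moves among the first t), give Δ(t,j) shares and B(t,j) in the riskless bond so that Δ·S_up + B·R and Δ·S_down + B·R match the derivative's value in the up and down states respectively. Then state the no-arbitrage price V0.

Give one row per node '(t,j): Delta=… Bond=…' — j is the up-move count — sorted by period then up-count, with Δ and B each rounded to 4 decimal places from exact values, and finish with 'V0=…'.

Under the risk-neutral measure, an up-move has probability p* = (R−d)/(u−d) = 0.9722 and values discount at R = 1.41.
At expiry t=1: V(1,0)=156.9700, V(1,1)=216.7900
(0,0): S=191.0000. Δ = (V_up−V_dn)/(S_up−S_dn) = (216.7900−156.9700)/(273.1300−135.6100) = 0.4350. V = [p*·216.7900 + (1−p*)·156.9700]/1.41 = 152.5733. B = V − Δ·S = 69.4900.
Check: Δ(0,0)·S0 + B(0,0) = 152.5733 = V0.

(0,0): Delta=0.4350 Bond=69.4900
V0=152.5733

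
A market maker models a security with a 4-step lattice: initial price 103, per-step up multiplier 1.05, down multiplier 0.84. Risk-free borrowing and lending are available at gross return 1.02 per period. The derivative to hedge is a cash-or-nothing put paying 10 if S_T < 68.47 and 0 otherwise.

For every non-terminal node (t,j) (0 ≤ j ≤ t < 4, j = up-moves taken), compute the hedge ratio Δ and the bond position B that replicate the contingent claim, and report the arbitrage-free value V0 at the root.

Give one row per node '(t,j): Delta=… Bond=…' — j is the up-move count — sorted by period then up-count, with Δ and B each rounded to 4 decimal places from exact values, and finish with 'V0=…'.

Risk-neutral probability p* = (R−d)/(u−d) = (1.02−0.84)/(1.05−0.84) = 0.8571.
Payoff layer (t=4): V(4,0)=10.0000, V(4,1)=10.0000, V(4,2)=0.0000, V(4,3)=0.0000, V(4,4)=0.0000
(3,0): S=61.0485. Δ = (V_up−V_dn)/(S_up−S_dn) = (10.0000−10.0000)/(64.1009−51.2808) = 0.0000. V = [p*·10.0000 + (1−p*)·10.0000]/1.02 = 9.8039. B = V − Δ·S = 9.8039.
(3,1): S=76.3106. Δ = (V_up−V_dn)/(S_up−S_dn) = (0.0000−10.0000)/(80.1262−64.1009) = -0.6240. V = [p*·0.0000 + (1−p*)·10.0000]/1.02 = 1.4006. B = V − Δ·S = 49.0196.
(3,2): S=95.3883. Δ = (V_up−V_dn)/(S_up−S_dn) = (0.0000−0.0000)/(100.1577−80.1262) = 0.0000. V = [p*·0.0000 + (1−p*)·0.0000]/1.02 = 0.0000. B = V − Δ·S = 0.0000.
(3,3): S=119.2354. Δ = (V_up−V_dn)/(S_up−S_dn) = (0.0000−0.0000)/(125.1971−100.1577) = 0.0000. V = [p*·0.0000 + (1−p*)·0.0000]/1.02 = 0.0000. B = V − Δ·S = 0.0000.
(2,0): S=72.6768. Δ = (V_up−V_dn)/(S_up−S_dn) = (1.4006−9.8039)/(76.3106−61.0485) = -0.5506. V = [p*·1.4006 + (1−p*)·9.8039]/1.02 = 2.5500. B = V − Δ·S = 42.5660.
(2,1): S=90.8460. Δ = (V_up−V_dn)/(S_up−S_dn) = (0.0000−1.4006)/(95.3883−76.3106) = -0.0734. V = [p*·0.0000 + (1−p*)·1.4006]/1.02 = 0.1962. B = V − Δ·S = 6.8655.
(2,2): S=113.5575. Δ = (V_up−V_dn)/(S_up−S_dn) = (0.0000−0.0000)/(119.2354−95.3883) = 0.0000. V = [p*·0.0000 + (1−p*)·0.0000]/1.02 = 0.0000. B = V − Δ·S = 0.0000.
(1,0): S=86.5200. Δ = (V_up−V_dn)/(S_up−S_dn) = (0.1962−2.5500)/(90.8460−72.6768) = -0.1296. V = [p*·0.1962 + (1−p*)·2.5500]/1.02 = 0.5220. B = V − Δ·S = 11.7310.
(1,1): S=108.1500. Δ = (V_up−V_dn)/(S_up−S_dn) = (0.0000−0.1962)/(113.5575−90.8460) = -0.0086. V = [p*·0.0000 + (1−p*)·0.1962]/1.02 = 0.0275. B = V − Δ·S = 0.9616.
(0,0): S=103.0000. Δ = (V_up−V_dn)/(S_up−S_dn) = (0.0275−0.5220)/(108.1500−86.5200) = -0.0229. V = [p*·0.0275 + (1−p*)·0.5220]/1.02 = 0.0962. B = V − Δ·S = 2.4510.
Self-financing check: at every node Δ·S+B equals the discounted successor values.

(0,0): Delta=-0.0229 Bond=2.4510
(1,0): Delta=-0.1296 Bond=11.7310
(1,1): Delta=-0.0086 Bond=0.9616
(2,0): Delta=-0.5506 Bond=42.5660
(2,1): Delta=-0.0734 Bond=6.8655
(2,2): Delta=0.0000 Bond=0.0000
(3,0): Delta=0.0000 Bond=9.8039
(3,1): Delta=-0.6240 Bond=49.0196
(3,2): Delta=0.0000 Bond=0.0000
(3,3): Delta=0.0000 Bond=0.0000
V0=0.0962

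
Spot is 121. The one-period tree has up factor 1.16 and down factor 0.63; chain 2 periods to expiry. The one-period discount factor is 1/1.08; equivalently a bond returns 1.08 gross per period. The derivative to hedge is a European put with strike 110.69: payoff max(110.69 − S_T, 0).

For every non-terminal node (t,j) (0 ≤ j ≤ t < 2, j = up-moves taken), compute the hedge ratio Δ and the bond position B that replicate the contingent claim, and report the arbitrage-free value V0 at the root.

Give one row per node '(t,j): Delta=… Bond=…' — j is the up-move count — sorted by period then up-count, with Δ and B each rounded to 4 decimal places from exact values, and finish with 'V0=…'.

(0,0): Delta=-0.3610 Bond=49.7942
(1,0): Delta=-1.0000 Bond=102.4907
(1,1): Delta=-0.2993 Bond=45.1176
V0=6.1165

Under the risk-neutral measure, an up-move has probability p* = (R−d)/(u−d) = 0.8491 and values discount at R = 1.08.
Terminal payoffs: V(2,0)=62.6651, V(2,1)=22.2632, V(2,2)=0.0000
  t=1,j=0: stock 76.2300 → up 88.4268 (V=22.2632), down 48.0249 (V=62.6651). Price 26.2607; hedge Δ=-1.0000, bond B=102.4907.
  t=1,j=1: stock 140.3600 → up 162.8176 (V=0.0000), down 88.4268 (V=22.2632). Price 3.1116; hedge Δ=-0.2993, bond B=45.1176.
  t=0,j=0: stock 121.0000 → up 140.3600 (V=3.1116), down 76.2300 (V=26.2607). Price 6.1165; hedge Δ=-0.3610, bond B=49.7942.
Each (Δ,B) replicates both successor values, so the strategy is self-financing and V0 is arbitrage-free.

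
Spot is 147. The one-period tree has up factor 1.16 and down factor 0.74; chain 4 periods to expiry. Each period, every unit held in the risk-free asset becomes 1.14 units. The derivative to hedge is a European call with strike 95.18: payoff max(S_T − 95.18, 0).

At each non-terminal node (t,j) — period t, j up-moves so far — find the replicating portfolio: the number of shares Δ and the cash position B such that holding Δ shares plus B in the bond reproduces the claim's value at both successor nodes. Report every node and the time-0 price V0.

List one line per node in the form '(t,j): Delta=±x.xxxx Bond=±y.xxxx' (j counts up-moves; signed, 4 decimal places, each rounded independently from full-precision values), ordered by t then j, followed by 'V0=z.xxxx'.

(0,0): Delta=0.9981 Bond=-56.0718
(1,0): Delta=0.9592 Bond=-59.6881
(1,1): Delta=0.9994 Bond=-64.1335
(2,0): Delta=0.3246 Bond=-16.9621
(2,1): Delta=0.9794 Bond=-70.5985
(2,2): Delta=1.0000 Bond=-73.2379
(3,0): Delta=0.0000 Bond=0.0000
(3,1): Delta=0.3350 Bond=-20.3037
(3,2): Delta=1.0000 Bond=-83.4912
(3,3): Delta=1.0000 Bond=-83.4912
V0=90.6523

No-arbitrage ⇒ martingale measure with p* = (R−d)/(u−d) = 0.9524.
Terminal values V(4,·): V(4,0)=0.0000, V(4,1)=0.0000, V(4,2)=13.1370, V(4,3)=74.6143, V(4,4)=170.9840
  t=3,j=0: stock 59.5679 → up 69.0988 (V=0.0000), down 44.0803 (V=0.0000). Price 0.0000; hedge Δ=0.0000, bond B=0.0000.
  t=3,j=1: stock 93.3768 → up 108.3170 (V=13.1370), down 69.0988 (V=0.0000). Price 10.9750; hedge Δ=0.3350, bond B=-20.3037.
  t=3,j=2: stock 146.3744 → up 169.7943 (V=74.6143), down 108.3170 (V=13.1370). Price 62.8831; hedge Δ=1.0000, bond B=-83.4912.
  t=3,j=3: stock 229.4517 → up 266.1640 (V=170.9840), down 169.7943 (V=74.6143). Price 145.9605; hedge Δ=1.0000, bond B=-83.4912.
  t=2,j=0: stock 80.4972 → up 93.3768 (V=10.9750), down 59.5679 (V=0.0000). Price 9.1687; hedge Δ=0.3246, bond B=-16.9621.
  t=2,j=1: stock 126.1848 → up 146.3744 (V=62.8831), down 93.3768 (V=10.9750). Price 52.9924; hedge Δ=0.9794, bond B=-70.5985.
  t=2,j=2: stock 197.8032 → up 229.4517 (V=145.9605), down 146.3744 (V=62.8831). Price 124.5653; hedge Δ=1.0000, bond B=-73.2379.
  t=1,j=0: stock 108.7800 → up 126.1848 (V=52.9924), down 80.4972 (V=9.1687). Price 44.6540; hedge Δ=0.9592, bond B=-59.6881.
  t=1,j=1: stock 170.5200 → up 197.8032 (V=124.5653), down 126.1848 (V=52.9924). Price 106.2781; hedge Δ=0.9994, bond B=-64.1335.
  t=0,j=0: stock 147.0000 → up 170.5200 (V=106.2781), down 108.7800 (V=44.6540). Price 90.6523; hedge Δ=0.9981, bond B=-56.0718.
Self-financing check: at every node Δ·S+B equals the discounted successor values.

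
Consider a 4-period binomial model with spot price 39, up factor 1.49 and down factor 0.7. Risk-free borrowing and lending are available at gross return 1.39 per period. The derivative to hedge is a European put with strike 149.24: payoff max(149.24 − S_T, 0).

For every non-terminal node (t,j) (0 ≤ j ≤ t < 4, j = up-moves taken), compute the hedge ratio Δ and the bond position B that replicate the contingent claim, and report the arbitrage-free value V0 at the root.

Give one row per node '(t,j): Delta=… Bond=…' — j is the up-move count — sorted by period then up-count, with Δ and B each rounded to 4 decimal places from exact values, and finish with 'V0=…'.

Risk-neutral probability p* = (R−d)/(u−d) = (1.39−0.7)/(1.49−0.7) = 0.8734.
Terminal values V(4,·): V(4,0)=139.8761, V(4,1)=129.3083, V(4,2)=106.8139, V(4,3)=58.9330, V(4,4)=0.0000
Node (3,0) S=13.3770: V=(p*·129.3083+(1−p*)·139.8761)/1.39=93.9899; Δ=(129.3083−139.8761)/(19.9317−9.3639)=-1.0000; B=V−Δ·S=107.3669
Node (3,1) S=28.4739: V=(p*·106.8139+(1−p*)·129.3083)/1.39=78.8930; Δ=(106.8139−129.3083)/(42.4261−19.9317)=-1.0000; B=V−Δ·S=107.3669
Node (3,2) S=60.6087: V=(p*·58.9330+(1−p*)·106.8139)/1.39=46.7582; Δ=(58.9330−106.8139)/(90.3070−42.4261)=-1.0000; B=V−Δ·S=107.3669
Node (3,3) S=129.0100: V=(p*·0.0000+(1−p*)·58.9330)/1.39=5.3668; Δ=(0.0000−58.9330)/(192.2249−90.3070)=-0.5782; B=V−Δ·S=79.9655
Node (2,0) S=19.1100: V=(p*·78.8930+(1−p*)·93.9899)/1.39=58.1324; Δ=(78.8930−93.9899)/(28.4739−13.3770)=-1.0000; B=V−Δ·S=77.2424
Node (2,1) S=40.6770: V=(p*·46.7582+(1−p*)·78.8930)/1.39=36.5654; Δ=(46.7582−78.8930)/(60.6087−28.4739)=-1.0000; B=V−Δ·S=77.2424
Node (2,2) S=86.5839: V=(p*·5.3668+(1−p*)·46.7582)/1.39=7.6304; Δ=(5.3668−46.7582)/(129.0100−60.6087)=-0.6051; B=V−Δ·S=60.0245
Node (1,0) S=27.3000: V=(p*·36.5654+(1−p*)·58.1324)/1.39=28.2701; Δ=(36.5654−58.1324)/(40.6770−19.1100)=-1.0000; B=V−Δ·S=55.5701
Node (1,1) S=58.1100: V=(p*·7.6304+(1−p*)·36.5654)/1.39=8.1245; Δ=(7.6304−36.5654)/(86.5839−40.6770)=-0.6303; B=V−Δ·S=44.7511
Node (0,0) S=39.0000: V=(p*·8.1245+(1−p*)·28.2701)/1.39=7.6795; Δ=(8.1245−28.2701)/(58.1100−27.3000)=-0.6539; B=V−Δ·S=33.1803
Check: Δ(0,0)·S0 + B(0,0) = 7.6795 = V0.

(0,0): Delta=-0.6539 Bond=33.1803
(1,0): Delta=-1.0000 Bond=55.5701
(1,1): Delta=-0.6303 Bond=44.7511
(2,0): Delta=-1.0000 Bond=77.2424
(2,1): Delta=-1.0000 Bond=77.2424
(2,2): Delta=-0.6051 Bond=60.0245
(3,0): Delta=-1.0000 Bond=107.3669
(3,1): Delta=-1.0000 Bond=107.3669
(3,2): Delta=-1.0000 Bond=107.3669
(3,3): Delta=-0.5782 Bond=79.9655
V0=7.6795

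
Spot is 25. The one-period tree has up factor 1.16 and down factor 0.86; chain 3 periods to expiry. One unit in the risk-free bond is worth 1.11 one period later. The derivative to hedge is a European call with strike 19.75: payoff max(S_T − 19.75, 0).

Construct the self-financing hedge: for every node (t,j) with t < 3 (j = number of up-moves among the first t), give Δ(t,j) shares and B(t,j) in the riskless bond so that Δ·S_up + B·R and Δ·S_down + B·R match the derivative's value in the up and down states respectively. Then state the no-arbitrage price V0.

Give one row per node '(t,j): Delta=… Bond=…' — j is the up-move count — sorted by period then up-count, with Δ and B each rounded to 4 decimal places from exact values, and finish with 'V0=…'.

(0,0): Delta=0.9884 Bond=-14.1388
(1,0): Delta=0.9104 Bond=-14.0165
(1,1): Delta=1.0000 Bond=-16.0295
(2,0): Delta=0.3062 Bond=-4.3863
(2,1): Delta=1.0000 Bond=-17.7928
(2,2): Delta=1.0000 Bond=-17.7928
V0=10.5720

No-arbitrage ⇒ martingale measure with p* = (R−d)/(u−d) = 0.8333.
Terminal values V(3,·): V(3,0)=0.0000, V(3,1)=1.6984, V(3,2)=9.1804, V(3,3)=19.2724
Node (2,0) S=18.4900: V=(p*·1.6984+(1−p*)·0.0000)/1.11=1.2751; Δ=(1.6984−0.0000)/(21.4484−15.9014)=0.3062; B=V−Δ·S=-4.3863
Node (2,1) S=24.9400: V=(p*·9.1804+(1−p*)·1.6984)/1.11=7.1472; Δ=(9.1804−1.6984)/(28.9304−21.4484)=1.0000; B=V−Δ·S=-17.7928
Node (2,2) S=33.6400: V=(p*·19.2724+(1−p*)·9.1804)/1.11=15.8472; Δ=(19.2724−9.1804)/(39.0224−28.9304)=1.0000; B=V−Δ·S=-17.7928
Node (1,0) S=21.5000: V=(p*·7.1472+(1−p*)·1.2751)/1.11=5.5572; Δ=(7.1472−1.2751)/(24.9400−18.4900)=0.9104; B=V−Δ·S=-14.0165
Node (1,1) S=29.0000: V=(p*·15.8472+(1−p*)·7.1472)/1.11=12.9705; Δ=(15.8472−7.1472)/(33.6400−24.9400)=1.0000; B=V−Δ·S=-16.0295
Node (0,0) S=25.0000: V=(p*·12.9705+(1−p*)·5.5572)/1.11=10.5720; Δ=(12.9705−5.5572)/(29.0000−21.5000)=0.9884; B=V−Δ·S=-14.1388
Check: Δ(0,0)·S0 + B(0,0) = 10.5720 = V0.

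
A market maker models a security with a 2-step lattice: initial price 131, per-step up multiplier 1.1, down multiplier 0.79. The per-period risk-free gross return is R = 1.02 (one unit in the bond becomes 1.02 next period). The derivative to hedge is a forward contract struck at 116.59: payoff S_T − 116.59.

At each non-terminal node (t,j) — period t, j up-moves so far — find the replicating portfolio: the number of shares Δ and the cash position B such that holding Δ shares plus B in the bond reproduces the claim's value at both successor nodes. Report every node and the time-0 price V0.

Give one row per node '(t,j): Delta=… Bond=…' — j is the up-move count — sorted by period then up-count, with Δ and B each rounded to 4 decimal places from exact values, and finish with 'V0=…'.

(0,0): Delta=1.0000 Bond=-112.0627
(1,0): Delta=1.0000 Bond=-114.3039
(1,1): Delta=1.0000 Bond=-114.3039
V0=18.9373

No-arbitrage ⇒ martingale measure with p* = (R−d)/(u−d) = 0.7419.
At expiry t=2: V(2,0)=-34.8329, V(2,1)=-2.7510, V(2,2)=41.9200
  t=1,j=0: stock 103.4900 → up 113.8390 (V=-2.7510), down 81.7571 (V=-34.8329). Price -10.8139; hedge Δ=1.0000, bond B=-114.3039.
  t=1,j=1: stock 144.1000 → up 158.5100 (V=41.9200), down 113.8390 (V=-2.7510). Price 29.7961; hedge Δ=1.0000, bond B=-114.3039.
  t=0,j=0: stock 131.0000 → up 144.1000 (V=29.7961), down 103.4900 (V=-10.8139). Price 18.9373; hedge Δ=1.0000, bond B=-112.0627.
The time-0 hedge costs 18.9373, which is the no-arbitrage price.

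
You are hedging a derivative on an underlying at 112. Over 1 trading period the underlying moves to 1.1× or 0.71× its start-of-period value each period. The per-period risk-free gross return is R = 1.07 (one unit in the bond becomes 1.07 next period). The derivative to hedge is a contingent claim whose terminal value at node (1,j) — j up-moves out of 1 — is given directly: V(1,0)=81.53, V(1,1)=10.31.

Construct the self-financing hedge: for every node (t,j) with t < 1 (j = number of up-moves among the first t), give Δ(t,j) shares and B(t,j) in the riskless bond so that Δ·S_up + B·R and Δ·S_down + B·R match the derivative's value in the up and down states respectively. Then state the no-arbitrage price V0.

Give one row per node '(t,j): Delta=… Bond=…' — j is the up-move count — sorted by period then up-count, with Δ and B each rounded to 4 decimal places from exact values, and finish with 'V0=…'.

Under the risk-neutral measure, an up-move has probability p* = (R−d)/(u−d) = 0.9231 and values discount at R = 1.07.
Terminal values V(1,·): V(1,0)=81.5300, V(1,1)=10.3100
(0,0): S=112.0000. Δ = (V_up−V_dn)/(S_up−S_dn) = (10.3100−81.5300)/(123.2000−79.5200) = -1.6305. V = [p*·10.3100 + (1−p*)·81.5300]/1.07 = 14.7556. B = V − Δ·S = 197.3710.
The time-0 hedge costs 14.7556, which is the no-arbitrage price.

(0,0): Delta=-1.6305 Bond=197.3710
V0=14.7556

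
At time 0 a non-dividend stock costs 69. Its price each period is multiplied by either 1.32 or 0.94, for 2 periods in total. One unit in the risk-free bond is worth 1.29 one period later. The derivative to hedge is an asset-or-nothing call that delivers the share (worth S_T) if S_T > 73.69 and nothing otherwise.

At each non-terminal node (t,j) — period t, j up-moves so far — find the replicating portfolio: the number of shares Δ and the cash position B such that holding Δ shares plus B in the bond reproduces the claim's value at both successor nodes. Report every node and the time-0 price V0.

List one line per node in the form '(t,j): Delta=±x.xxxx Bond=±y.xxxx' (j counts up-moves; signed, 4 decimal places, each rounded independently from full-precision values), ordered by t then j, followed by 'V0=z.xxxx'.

(0,0): Delta=1.1423 Bond=-10.0474
(1,0): Delta=3.4737 Bond=-164.1744
(1,1): Delta=1.0000 Bond=0.0000
V0=68.7717

No-arbitrage ⇒ martingale measure with p* = (R−d)/(u−d) = 0.9211.
Payoff layer (t=2): V(2,0)=0.0000, V(2,1)=85.6152, V(2,2)=120.2256
(1,0): S=64.8600. Δ = (V_up−V_dn)/(S_up−S_dn) = (85.6152−0.0000)/(85.6152−60.9684) = 3.4737. V = [p*·85.6152 + (1−p*)·0.0000]/1.29 = 61.1288. B = V − Δ·S = -164.1744.
(1,1): S=91.0800. Δ = (V_up−V_dn)/(S_up−S_dn) = (120.2256−85.6152)/(120.2256−85.6152) = 1.0000. V = [p*·120.2256 + (1−p*)·85.6152]/1.29 = 91.0800. B = V − Δ·S = 0.0000.
(0,0): S=69.0000. Δ = (V_up−V_dn)/(S_up−S_dn) = (91.0800−61.1288)/(91.0800−64.8600) = 1.1423. V = [p*·91.0800 + (1−p*)·61.1288]/1.29 = 68.7717. B = V − Δ·S = -10.0474.
Check: Δ(0,0)·S0 + B(0,0) = 68.7717 = V0.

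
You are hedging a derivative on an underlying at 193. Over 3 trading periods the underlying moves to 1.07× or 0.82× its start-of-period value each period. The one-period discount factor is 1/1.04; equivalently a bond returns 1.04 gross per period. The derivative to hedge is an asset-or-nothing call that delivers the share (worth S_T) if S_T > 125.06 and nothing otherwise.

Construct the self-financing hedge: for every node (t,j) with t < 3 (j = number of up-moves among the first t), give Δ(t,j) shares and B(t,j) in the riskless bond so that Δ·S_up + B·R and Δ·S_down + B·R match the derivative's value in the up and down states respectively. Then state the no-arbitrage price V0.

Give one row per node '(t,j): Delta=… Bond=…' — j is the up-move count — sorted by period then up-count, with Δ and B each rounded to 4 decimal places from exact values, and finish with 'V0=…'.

(0,0): Delta=1.0294 Bond=-5.8305
(1,0): Delta=1.3103 Bond=-50.5309
(1,1): Delta=1.0000 Bond=0.0000
(2,0): Delta=4.2800 Bond=-437.9346
(2,1): Delta=1.0000 Bond=0.0000
(2,2): Delta=1.0000 Bond=0.0000
V0=192.8365

Since d<R<u, set p* = (R−d)/(u−d) = 0.8800; price each node as the discounted p*-expectation of its children.
Terminal values V(3,·): V(3,0)=0.0000, V(3,1)=138.8573, V(3,2)=181.1919, V(3,3)=236.4333
  t=2,j=0: stock 129.7732 → up 138.8573 (V=138.8573), down 106.4140 (V=0.0000). Price 117.4947; hedge Δ=4.2800, bond B=-437.9346.
  t=2,j=1: stock 169.3382 → up 181.1919 (V=181.1919), down 138.8573 (V=138.8573). Price 169.3382; hedge Δ=1.0000, bond B=0.0000.
  t=2,j=2: stock 220.9657 → up 236.4333 (V=236.4333), down 181.1919 (V=181.1919). Price 220.9657; hedge Δ=1.0000, bond B=0.0000.
  t=1,j=0: stock 158.2600 → up 169.3382 (V=169.3382), down 129.7732 (V=117.4947). Price 156.8432; hedge Δ=1.3103, bond B=-50.5309.
  t=1,j=1: stock 206.5100 → up 220.9657 (V=220.9657), down 169.3382 (V=169.3382). Price 206.5100; hedge Δ=1.0000, bond B=0.0000.
  t=0,j=0: stock 193.0000 → up 206.5100 (V=206.5100), down 158.2600 (V=156.8432). Price 192.8365; hedge Δ=1.0294, bond B=-5.8305.
Check: Δ(0,0)·S0 + B(0,0) = 192.8365 = V0.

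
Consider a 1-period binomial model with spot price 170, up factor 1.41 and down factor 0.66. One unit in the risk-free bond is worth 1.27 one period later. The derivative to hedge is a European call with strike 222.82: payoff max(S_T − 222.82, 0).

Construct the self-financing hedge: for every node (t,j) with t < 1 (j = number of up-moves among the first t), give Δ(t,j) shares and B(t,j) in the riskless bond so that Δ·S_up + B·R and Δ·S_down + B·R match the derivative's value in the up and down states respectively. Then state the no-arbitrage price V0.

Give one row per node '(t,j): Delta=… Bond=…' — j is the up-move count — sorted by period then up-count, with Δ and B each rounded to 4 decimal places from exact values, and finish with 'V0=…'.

Risk-neutral probability p* = (R−d)/(u−d) = (1.27−0.66)/(1.41−0.66) = 0.8133.
Terminal payoffs: V(1,0)=0.0000, V(1,1)=16.8800
  t=0,j=0: stock 170.0000 → up 239.7000 (V=16.8800), down 112.2000 (V=0.0000). Price 10.8103; hedge Δ=0.1324, bond B=-11.6964.
Each (Δ,B) replicates both successor values, so the strategy is self-financing and V0 is arbitrage-free.

(0,0): Delta=0.1324 Bond=-11.6964
V0=10.8103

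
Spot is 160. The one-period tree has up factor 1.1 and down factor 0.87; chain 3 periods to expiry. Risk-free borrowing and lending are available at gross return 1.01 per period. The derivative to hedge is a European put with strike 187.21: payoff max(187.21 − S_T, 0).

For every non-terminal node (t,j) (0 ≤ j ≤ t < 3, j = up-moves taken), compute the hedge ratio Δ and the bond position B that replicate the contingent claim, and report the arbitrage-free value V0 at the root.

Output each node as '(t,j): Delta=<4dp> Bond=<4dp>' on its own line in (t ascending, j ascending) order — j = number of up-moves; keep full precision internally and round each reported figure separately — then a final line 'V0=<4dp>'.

Under the risk-neutral measure, an up-move has probability p* = (R−d)/(u−d) = 0.6087 and values discount at R = 1.01.
Terminal values V(3,·): V(3,0)=81.8495, V(3,1)=53.9956, V(3,2)=18.7780, V(3,3)=0.0000
  t=2,j=0: stock 121.1040 → up 133.2144 (V=53.9956), down 105.3605 (V=81.8495). Price 64.2524; hedge Δ=-1.0000, bond B=185.3564.
  t=2,j=1: stock 153.1200 → up 168.4320 (V=18.7780), down 133.2144 (V=53.9956). Price 32.2364; hedge Δ=-1.0000, bond B=185.3564.
  t=2,j=2: stock 193.6000 → up 212.9600 (V=0.0000), down 168.4320 (V=18.7780). Price 7.2752; hedge Δ=-0.4217, bond B=88.9186.
  t=1,j=0: stock 139.2000 → up 153.1200 (V=32.2364), down 121.1040 (V=64.2524). Price 44.3212; hedge Δ=-1.0000, bond B=183.5212.
  t=1,j=1: stock 176.0000 → up 193.6000 (V=7.2752), down 153.1200 (V=32.2364). Price 16.8739; hedge Δ=-0.6166, bond B=125.4012.
  t=0,j=0: stock 160.0000 → up 176.0000 (V=16.8739), down 139.2000 (V=44.3212). Price 27.3407; hedge Δ=-0.7459, bond B=146.6770.
Check: Δ(0,0)·S0 + B(0,0) = 27.3407 = V0.

(0,0): Delta=-0.7459 Bond=146.6770
(1,0): Delta=-1.0000 Bond=183.5212
(1,1): Delta=-0.6166 Bond=125.4012
(2,0): Delta=-1.0000 Bond=185.3564
(2,1): Delta=-1.0000 Bond=185.3564
(2,2): Delta=-0.4217 Bond=88.9186
V0=27.3407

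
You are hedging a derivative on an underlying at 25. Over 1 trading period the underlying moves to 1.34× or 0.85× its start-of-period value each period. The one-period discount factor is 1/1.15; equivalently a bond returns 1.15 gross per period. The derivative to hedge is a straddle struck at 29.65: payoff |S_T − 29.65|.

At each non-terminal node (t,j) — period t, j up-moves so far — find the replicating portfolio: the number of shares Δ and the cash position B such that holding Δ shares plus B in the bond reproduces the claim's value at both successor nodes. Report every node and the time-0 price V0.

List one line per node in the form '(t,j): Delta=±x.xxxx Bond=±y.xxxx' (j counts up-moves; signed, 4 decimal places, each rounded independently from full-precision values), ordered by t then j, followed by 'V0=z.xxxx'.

Since d<R<u, set p* = (R−d)/(u−d) = 0.6122; price each node as the discounted p*-expectation of its children.
At expiry t=1: V(1,0)=8.4000, V(1,1)=3.8500
(0,0): S=25.0000. Δ = (V_up−V_dn)/(S_up−S_dn) = (3.8500−8.4000)/(33.5000−21.2500) = -0.3714. V = [p*·3.8500 + (1−p*)·8.4000]/1.15 = 4.8820. B = V − Δ·S = 14.1677.
Each (Δ,B) replicates both successor values, so the strategy is self-financing and V0 is arbitrage-free.

(0,0): Delta=-0.3714 Bond=14.1677
V0=4.8820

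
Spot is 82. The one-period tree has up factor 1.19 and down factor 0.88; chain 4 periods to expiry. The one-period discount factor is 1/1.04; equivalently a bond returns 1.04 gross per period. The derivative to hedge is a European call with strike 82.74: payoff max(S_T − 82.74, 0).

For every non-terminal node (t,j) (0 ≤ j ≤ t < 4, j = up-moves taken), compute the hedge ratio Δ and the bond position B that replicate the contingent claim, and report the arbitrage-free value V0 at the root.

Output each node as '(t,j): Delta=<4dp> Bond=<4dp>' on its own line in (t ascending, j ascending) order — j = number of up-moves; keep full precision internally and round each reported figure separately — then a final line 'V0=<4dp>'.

(0,0): Delta=0.7254 Bond=-43.3930
(1,0): Delta=0.4971 Bond=-28.6491
(1,1): Delta=0.8838 Bond=-60.5783
(2,0): Delta=0.1811 Bond=-9.7308
(2,1): Delta=0.7161 Bond=-48.6053
(2,2): Delta=1.0000 Bond=-76.4978
(3,0): Delta=0.0000 Bond=0.0000
(3,1): Delta=0.3067 Bond=-19.6075
(3,2): Delta=1.0000 Bond=-79.5577
(3,3): Delta=1.0000 Bond=-79.5577
V0=16.0935

Since d<R<u, set p* = (R−d)/(u−d) = 0.5161; price each node as the discounted p*-expectation of its children.
Terminal values V(4,·): V(4,0)=0.0000, V(4,1)=0.0000, V(4,2)=7.1835, V(4,3)=38.8611, V(4,4)=81.6978
Node (3,0) S=55.8807: V=(p*·0.0000+(1−p*)·0.0000)/1.04=0.0000; Δ=(0.0000−0.0000)/(66.4980−49.1750)=0.0000; B=V−Δ·S=0.0000
Node (3,1) S=75.5660: V=(p*·7.1835+(1−p*)·0.0000)/1.04=3.5650; Δ=(7.1835−0.0000)/(89.9235−66.4980)=0.3067; B=V−Δ·S=-19.6075
Node (3,2) S=102.1858: V=(p*·38.8611+(1−p*)·7.1835)/1.04=22.6281; Δ=(38.8611−7.1835)/(121.6011−89.9235)=1.0000; B=V−Δ·S=-79.5577
Node (3,3) S=138.1830: V=(p*·81.6978+(1−p*)·38.8611)/1.04=58.6253; Δ=(81.6978−38.8611)/(164.4378−121.6011)=1.0000; B=V−Δ·S=-79.5577
Node (2,0) S=63.5008: V=(p*·3.5650+(1−p*)·0.0000)/1.04=1.7692; Δ=(3.5650−0.0000)/(75.5660−55.8807)=0.1811; B=V−Δ·S=-9.7308
Node (2,1) S=85.8704: V=(p*·22.6281+(1−p*)·3.5650)/1.04=12.8885; Δ=(22.6281−3.5650)/(102.1858−75.5660)=0.7161; B=V−Δ·S=-48.6053
Node (2,2) S=116.1202: V=(p*·58.6253+(1−p*)·22.6281)/1.04=39.6224; Δ=(58.6253−22.6281)/(138.1830−102.1858)=1.0000; B=V−Δ·S=-76.4978
Node (1,0) S=72.1600: V=(p*·12.8885+(1−p*)·1.7692)/1.04=7.2194; Δ=(12.8885−1.7692)/(85.8704−63.5008)=0.4971; B=V−Δ·S=-28.6491
Node (1,1) S=97.5800: V=(p*·39.6224+(1−p*)·12.8885)/1.04=25.6602; Δ=(39.6224−12.8885)/(116.1202−85.8704)=0.8838; B=V−Δ·S=-60.5783
Node (0,0) S=82.0000: V=(p*·25.6602+(1−p*)·7.2194)/1.04=16.0935; Δ=(25.6602−7.2194)/(97.5800−72.1600)=0.7254; B=V−Δ·S=-43.3930
Self-financing check: at every node Δ·S+B equals the discounted successor values.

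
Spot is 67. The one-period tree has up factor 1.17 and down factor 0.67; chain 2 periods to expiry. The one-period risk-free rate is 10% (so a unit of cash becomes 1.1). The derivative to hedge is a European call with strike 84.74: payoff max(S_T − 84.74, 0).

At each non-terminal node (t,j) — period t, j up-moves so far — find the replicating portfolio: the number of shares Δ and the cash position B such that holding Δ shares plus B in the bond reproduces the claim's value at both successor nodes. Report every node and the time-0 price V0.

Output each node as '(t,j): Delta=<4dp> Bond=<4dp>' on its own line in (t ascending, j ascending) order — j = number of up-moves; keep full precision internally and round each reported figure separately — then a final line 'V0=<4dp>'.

The replicating-portfolio and risk-neutral prices coincide; use p* = (1.1−0.67)/(1.17−0.67) = 0.8600 for the latter.
Payoff layer (t=2): V(2,0)=0.0000, V(2,1)=0.0000, V(2,2)=6.9763
Node (1,0) S=44.8900: V=(p*·0.0000+(1−p*)·0.0000)/1.1=0.0000; Δ=(0.0000−0.0000)/(52.5213−30.0763)=0.0000; B=V−Δ·S=0.0000
Node (1,1) S=78.3900: V=(p*·6.9763+(1−p*)·0.0000)/1.1=5.4542; Δ=(6.9763−0.0000)/(91.7163−52.5213)=0.1780; B=V−Δ·S=-8.4984
Node (0,0) S=67.0000: V=(p*·5.4542+(1−p*)·0.0000)/1.1=4.2642; Δ=(5.4542−0.0000)/(78.3900−44.8900)=0.1628; B=V−Δ·S=-6.6442
Self-financing check: at every node Δ·S+B equals the discounted successor values.

(0,0): Delta=0.1628 Bond=-6.6442
(1,0): Delta=0.0000 Bond=0.0000
(1,1): Delta=0.1780 Bond=-8.4984
V0=4.2642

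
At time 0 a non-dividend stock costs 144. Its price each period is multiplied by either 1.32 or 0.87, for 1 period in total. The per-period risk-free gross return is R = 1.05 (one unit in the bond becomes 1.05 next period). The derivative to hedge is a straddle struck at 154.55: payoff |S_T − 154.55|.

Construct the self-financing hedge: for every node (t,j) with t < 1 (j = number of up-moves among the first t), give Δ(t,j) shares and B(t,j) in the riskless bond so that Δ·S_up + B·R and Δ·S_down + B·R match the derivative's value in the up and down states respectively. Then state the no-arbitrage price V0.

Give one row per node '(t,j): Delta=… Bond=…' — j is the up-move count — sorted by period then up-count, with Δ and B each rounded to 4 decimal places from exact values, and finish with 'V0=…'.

(0,0): Delta=0.0966 Bond=16.3498
V0=30.2610

Since d<R<u, set p* = (R−d)/(u−d) = 0.4000; price each node as the discounted p*-expectation of its children.
Terminal payoffs: V(1,0)=29.2700, V(1,1)=35.5300
Node (0,0) S=144.0000: V=(p*·35.5300+(1−p*)·29.2700)/1.05=30.2610; Δ=(35.5300−29.2700)/(190.0800−125.2800)=0.0966; B=V−Δ·S=16.3498
The time-0 hedge costs 30.2610, which is the no-arbitrage price.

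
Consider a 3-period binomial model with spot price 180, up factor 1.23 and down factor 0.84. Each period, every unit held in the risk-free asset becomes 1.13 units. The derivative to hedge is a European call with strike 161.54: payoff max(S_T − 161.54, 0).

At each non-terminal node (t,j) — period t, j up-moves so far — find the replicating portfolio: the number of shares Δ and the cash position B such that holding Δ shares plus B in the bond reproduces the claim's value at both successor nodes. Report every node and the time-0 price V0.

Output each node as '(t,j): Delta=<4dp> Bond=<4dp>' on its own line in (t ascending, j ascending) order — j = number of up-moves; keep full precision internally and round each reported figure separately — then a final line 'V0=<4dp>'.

(0,0): Delta=0.9410 Bond=-100.1603
(1,0): Delta=0.7500 Bond=-84.3001
(1,1): Delta=0.9860 Bond=-123.1402
(2,0): Delta=0.0000 Bond=0.0000
(2,1): Delta=0.9266 Bond=-128.1071
(2,2): Delta=1.0000 Bond=-142.9558
V0=69.2263

The replicating-portfolio and risk-neutral prices coincide; use p* = (1.13−0.84)/(1.23−0.84) = 0.7436 for the latter.
Payoff layer (t=3): V(3,0)=0.0000, V(3,1)=0.0000, V(3,2)=67.2105, V(3,3)=173.4161
  t=2,j=0: stock 127.0080 → up 156.2198 (V=0.0000), down 106.6867 (V=0.0000). Price 0.0000; hedge Δ=0.0000, bond B=0.0000.
  t=2,j=1: stock 185.9760 → up 228.7505 (V=67.2105), down 156.2198 (V=0.0000). Price 44.2275; hedge Δ=0.9266, bond B=-128.1071.
  t=2,j=2: stock 272.3220 → up 334.9561 (V=173.4161), down 228.7505 (V=67.2105). Price 129.3662; hedge Δ=1.0000, bond B=-142.9558.
  t=1,j=0: stock 151.2000 → up 185.9760 (V=44.2275), down 127.0080 (V=0.0000). Price 29.1036; hedge Δ=0.7500, bond B=-84.3001.
  t=1,j=1: stock 221.4000 → up 272.3220 (V=129.3662), down 185.9760 (V=44.2275). Price 95.1644; hedge Δ=0.9860, bond B=-123.1402.
  t=0,j=0: stock 180.0000 → up 221.4000 (V=95.1644), down 151.2000 (V=29.1036). Price 69.2263; hedge Δ=0.9410, bond B=-100.1603.
The time-0 hedge costs 69.2263, which is the no-arbitrage price.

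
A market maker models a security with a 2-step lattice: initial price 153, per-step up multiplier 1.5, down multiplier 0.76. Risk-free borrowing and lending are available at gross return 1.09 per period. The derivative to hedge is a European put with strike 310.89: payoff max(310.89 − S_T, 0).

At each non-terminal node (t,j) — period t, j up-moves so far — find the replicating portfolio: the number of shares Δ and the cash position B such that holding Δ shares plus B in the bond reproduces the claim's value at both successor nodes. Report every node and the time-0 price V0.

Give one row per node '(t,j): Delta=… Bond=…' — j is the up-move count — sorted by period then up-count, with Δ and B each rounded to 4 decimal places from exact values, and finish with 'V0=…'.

Risk-neutral probability p* = (R−d)/(u−d) = (1.09−0.76)/(1.5−0.76) = 0.4459.
At expiry t=2: V(2,0)=222.5172, V(2,1)=136.4700, V(2,2)=0.0000
Node (1,0) S=116.2800: V=(p*·136.4700+(1−p*)·222.5172)/1.09=168.9402; Δ=(136.4700−222.5172)/(174.4200−88.3728)=-1.0000; B=V−Δ·S=285.2202
Node (1,1) S=229.5000: V=(p*·0.0000+(1−p*)·136.4700)/1.09=69.3686; Δ=(0.0000−136.4700)/(344.2500−174.4200)=-0.8036; B=V−Δ·S=253.7875
Node (0,0) S=153.0000: V=(p*·69.3686+(1−p*)·168.9402)/1.09=114.2538; Δ=(69.3686−168.9402)/(229.5000−116.2800)=-0.8795; B=V−Δ·S=248.8100
Each (Δ,B) replicates both successor values, so the strategy is self-financing and V0 is arbitrage-free.

(0,0): Delta=-0.8795 Bond=248.8100
(1,0): Delta=-1.0000 Bond=285.2202
(1,1): Delta=-0.8036 Bond=253.7875
V0=114.2538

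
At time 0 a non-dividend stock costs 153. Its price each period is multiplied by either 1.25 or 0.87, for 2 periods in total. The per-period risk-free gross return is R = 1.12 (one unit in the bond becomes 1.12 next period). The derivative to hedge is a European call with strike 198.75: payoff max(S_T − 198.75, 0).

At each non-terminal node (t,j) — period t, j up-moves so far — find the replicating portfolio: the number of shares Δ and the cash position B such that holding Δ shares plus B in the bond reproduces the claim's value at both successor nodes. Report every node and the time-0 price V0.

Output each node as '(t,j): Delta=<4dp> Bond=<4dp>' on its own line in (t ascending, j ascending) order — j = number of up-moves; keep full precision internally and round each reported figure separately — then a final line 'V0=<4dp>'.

No-arbitrage ⇒ martingale measure with p* = (R−d)/(u−d) = 0.6579.
Terminal payoffs: V(2,0)=0.0000, V(2,1)=0.0000, V(2,2)=40.3125
(1,0): S=133.1100. Δ = (V_up−V_dn)/(S_up−S_dn) = (0.0000−0.0000)/(166.3875−115.8057) = 0.0000. V = [p*·0.0000 + (1−p*)·0.0000]/1.12 = 0.0000. B = V − Δ·S = 0.0000.
(1,1): S=191.2500. Δ = (V_up−V_dn)/(S_up−S_dn) = (40.3125−0.0000)/(239.0625−166.3875) = 0.5547. V = [p*·40.3125 + (1−p*)·0.0000]/1.12 = 23.6798. B = V − Δ·S = -82.4057.
(0,0): S=153.0000. Δ = (V_up−V_dn)/(S_up−S_dn) = (23.6798−0.0000)/(191.2500−133.1100) = 0.4073. V = [p*·23.6798 + (1−p*)·0.0000]/1.12 = 13.9097. B = V − Δ·S = -48.4056.
The time-0 hedge costs 13.9097, which is the no-arbitrage price.

(0,0): Delta=0.4073 Bond=-48.4056
(1,0): Delta=0.0000 Bond=0.0000
(1,1): Delta=0.5547 Bond=-82.4057
V0=13.9097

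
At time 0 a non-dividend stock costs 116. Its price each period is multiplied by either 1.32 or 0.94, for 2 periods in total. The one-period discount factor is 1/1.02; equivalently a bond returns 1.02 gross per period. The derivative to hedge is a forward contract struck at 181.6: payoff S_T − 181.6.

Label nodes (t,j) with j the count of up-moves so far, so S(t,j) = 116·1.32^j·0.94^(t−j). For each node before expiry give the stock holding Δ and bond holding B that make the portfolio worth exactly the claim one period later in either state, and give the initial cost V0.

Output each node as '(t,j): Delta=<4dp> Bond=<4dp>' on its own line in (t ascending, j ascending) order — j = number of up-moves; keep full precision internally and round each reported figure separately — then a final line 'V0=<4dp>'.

(0,0): Delta=1.0000 Bond=-174.5483
(1,0): Delta=1.0000 Bond=-178.0392
(1,1): Delta=1.0000 Bond=-178.0392
V0=-58.5483

No-arbitrage ⇒ martingale measure with p* = (R−d)/(u−d) = 0.2105.
Payoff layer (t=2): V(2,0)=-79.1024, V(2,1)=-37.6672, V(2,2)=20.5184
(1,0): S=109.0400. Δ = (V_up−V_dn)/(S_up−S_dn) = (-37.6672−-79.1024)/(143.9328−102.4976) = 1.0000. V = [p*·-37.6672 + (1−p*)·-79.1024]/1.02 = -68.9992. B = V − Δ·S = -178.0392.
(1,1): S=153.1200. Δ = (V_up−V_dn)/(S_up−S_dn) = (20.5184−-37.6672)/(202.1184−143.9328) = 1.0000. V = [p*·20.5184 + (1−p*)·-37.6672]/1.02 = -24.9192. B = V − Δ·S = -178.0392.
(0,0): S=116.0000. Δ = (V_up−V_dn)/(S_up−S_dn) = (-24.9192−-68.9992)/(153.1200−109.0400) = 1.0000. V = [p*·-24.9192 + (1−p*)·-68.9992]/1.02 = -58.5483. B = V − Δ·S = -174.5483.
Self-financing check: at every node Δ·S+B equals the discounted successor values.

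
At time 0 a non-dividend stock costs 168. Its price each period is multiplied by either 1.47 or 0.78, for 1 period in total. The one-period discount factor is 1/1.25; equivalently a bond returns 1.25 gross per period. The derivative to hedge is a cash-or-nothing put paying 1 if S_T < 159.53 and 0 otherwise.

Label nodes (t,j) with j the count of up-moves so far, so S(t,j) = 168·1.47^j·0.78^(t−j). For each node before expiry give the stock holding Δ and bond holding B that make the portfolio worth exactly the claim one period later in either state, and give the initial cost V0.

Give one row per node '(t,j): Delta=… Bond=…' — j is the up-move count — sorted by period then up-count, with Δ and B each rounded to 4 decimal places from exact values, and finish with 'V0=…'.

(0,0): Delta=-0.0086 Bond=1.7043
V0=0.2551

The replicating-portfolio and risk-neutral prices coincide; use p* = (1.25−0.78)/(1.47−0.78) = 0.6812 for the latter.
Payoff layer (t=1): V(1,0)=1.0000, V(1,1)=0.0000
Node (0,0) S=168.0000: V=(p*·0.0000+(1−p*)·1.0000)/1.25=0.2551; Δ=(0.0000−1.0000)/(246.9600−131.0400)=-0.0086; B=V−Δ·S=1.7043
Self-financing check: at every node Δ·S+B equals the discounted successor values.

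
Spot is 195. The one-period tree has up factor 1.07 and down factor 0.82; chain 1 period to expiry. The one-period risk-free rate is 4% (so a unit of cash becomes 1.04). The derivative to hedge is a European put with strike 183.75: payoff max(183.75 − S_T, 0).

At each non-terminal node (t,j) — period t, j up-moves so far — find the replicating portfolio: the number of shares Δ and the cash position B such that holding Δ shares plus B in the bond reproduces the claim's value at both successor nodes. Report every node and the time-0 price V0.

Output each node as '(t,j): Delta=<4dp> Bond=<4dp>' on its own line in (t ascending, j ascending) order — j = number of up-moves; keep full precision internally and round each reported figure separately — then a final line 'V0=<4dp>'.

(0,0): Delta=-0.4892 Bond=98.1519
V0=2.7519

Under the risk-neutral measure, an up-move has probability p* = (R−d)/(u−d) = 0.8800 and values discount at R = 1.04.
Terminal values V(1,·): V(1,0)=23.8500, V(1,1)=0.0000
(0,0): S=195.0000. Δ = (V_up−V_dn)/(S_up−S_dn) = (0.0000−23.8500)/(208.6500−159.9000) = -0.4892. V = [p*·0.0000 + (1−p*)·23.8500]/1.04 = 2.7519. B = V − Δ·S = 98.1519.
Each (Δ,B) replicates both successor values, so the strategy is self-financing and V0 is arbitrage-free.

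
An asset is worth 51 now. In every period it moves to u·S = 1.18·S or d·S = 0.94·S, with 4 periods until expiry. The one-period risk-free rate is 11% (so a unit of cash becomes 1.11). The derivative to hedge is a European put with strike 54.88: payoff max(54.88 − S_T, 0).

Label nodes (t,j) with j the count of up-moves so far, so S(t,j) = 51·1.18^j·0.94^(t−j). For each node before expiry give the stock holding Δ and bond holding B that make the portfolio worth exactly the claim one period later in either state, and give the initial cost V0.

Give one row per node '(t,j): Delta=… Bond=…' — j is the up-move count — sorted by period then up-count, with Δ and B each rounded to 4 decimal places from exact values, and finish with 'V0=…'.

(0,0): Delta=-0.0679 Bond=3.7632
(1,0): Delta=-0.2037 Bond=10.6856
(1,1): Delta=-0.0234 Bond=1.4972
(2,0): Delta=-0.5358 Bond=26.8288
(2,1): Delta=-0.0947 Bond=5.6978
(2,2): Delta=0.0000 Bond=0.0000
(3,0): Delta=-1.0000 Bond=49.4414
(3,1): Delta=-0.3836 Bond=21.6841
(3,2): Delta=0.0000 Bond=0.0000
(3,3): Delta=0.0000 Bond=0.0000
V0=0.2985

Risk-neutral probability p* = (R−d)/(u−d) = (1.11−0.94)/(1.18−0.94) = 0.7083.
At expiry t=4: V(4,0)=15.0618, V(4,1)=4.8955, V(4,2)=0.0000, V(4,3)=0.0000, V(4,4)=0.0000
(3,0): S=42.3598. Δ = (V_up−V_dn)/(S_up−S_dn) = (4.8955−15.0618)/(49.9845−39.8182) = -1.0000. V = [p*·4.8955 + (1−p*)·15.0618]/1.11 = 7.0817. B = V − Δ·S = 49.4414.
(3,1): S=53.1750. Δ = (V_up−V_dn)/(S_up−S_dn) = (0.0000−4.8955)/(62.7466−49.9845) = -0.3836. V = [p*·0.0000 + (1−p*)·4.8955]/1.11 = 1.2863. B = V − Δ·S = 21.6841.
(3,2): S=66.7517. Δ = (V_up−V_dn)/(S_up−S_dn) = (0.0000−0.0000)/(78.7670−62.7466) = 0.0000. V = [p*·0.0000 + (1−p*)·0.0000]/1.11 = 0.0000. B = V − Δ·S = 0.0000.
(3,3): S=83.7946. Δ = (V_up−V_dn)/(S_up−S_dn) = (0.0000−0.0000)/(98.8777−78.7670) = 0.0000. V = [p*·0.0000 + (1−p*)·0.0000]/1.11 = 0.0000. B = V − Δ·S = 0.0000.
(2,0): S=45.0636. Δ = (V_up−V_dn)/(S_up−S_dn) = (1.2863−7.0817)/(53.1750−42.3598) = -0.5358. V = [p*·1.2863 + (1−p*)·7.0817]/1.11 = 2.6817. B = V − Δ·S = 26.8288.
(2,1): S=56.5692. Δ = (V_up−V_dn)/(S_up−S_dn) = (0.0000−1.2863)/(66.7517−53.1750) = -0.0947. V = [p*·0.0000 + (1−p*)·1.2863]/1.11 = 0.3380. B = V − Δ·S = 5.6978.
(2,2): S=71.0124. Δ = (V_up−V_dn)/(S_up−S_dn) = (0.0000−0.0000)/(83.7946−66.7517) = 0.0000. V = [p*·0.0000 + (1−p*)·0.0000]/1.11 = 0.0000. B = V − Δ·S = 0.0000.
(1,0): S=47.9400. Δ = (V_up−V_dn)/(S_up−S_dn) = (0.3380−2.6817)/(56.5692−45.0636) = -0.2037. V = [p*·0.3380 + (1−p*)·2.6817]/1.11 = 0.9203. B = V − Δ·S = 10.6856.
(1,1): S=60.1800. Δ = (V_up−V_dn)/(S_up−S_dn) = (0.0000−0.3380)/(71.0124−56.5692) = -0.0234. V = [p*·0.0000 + (1−p*)·0.3380]/1.11 = 0.0888. B = V − Δ·S = 1.4972.
(0,0): S=51.0000. Δ = (V_up−V_dn)/(S_up−S_dn) = (0.0888−0.9203)/(60.1800−47.9400) = -0.0679. V = [p*·0.0888 + (1−p*)·0.9203]/1.11 = 0.2985. B = V − Δ·S = 3.7632.
Check: Δ(0,0)·S0 + B(0,0) = 0.2985 = V0.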